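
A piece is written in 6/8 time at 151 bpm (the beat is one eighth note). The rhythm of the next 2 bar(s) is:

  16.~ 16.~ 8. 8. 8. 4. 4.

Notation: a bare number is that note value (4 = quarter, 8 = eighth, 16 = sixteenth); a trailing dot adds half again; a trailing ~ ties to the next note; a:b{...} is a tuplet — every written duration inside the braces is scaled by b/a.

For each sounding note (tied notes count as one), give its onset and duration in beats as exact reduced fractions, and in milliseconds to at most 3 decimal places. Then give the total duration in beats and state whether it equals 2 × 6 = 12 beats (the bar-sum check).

1) 0.0ms=0b +1192.053ms=3b
2) 1192.053ms=3b +596.026ms=3/2b
3) 1788.079ms=9/2b +596.026ms=3/2b
4) 2384.106ms=6b +1192.053ms=3b
5) 3576.159ms=9b +1192.053ms=3b
Σ=12b of 12 (151bpm 6/8) — PASS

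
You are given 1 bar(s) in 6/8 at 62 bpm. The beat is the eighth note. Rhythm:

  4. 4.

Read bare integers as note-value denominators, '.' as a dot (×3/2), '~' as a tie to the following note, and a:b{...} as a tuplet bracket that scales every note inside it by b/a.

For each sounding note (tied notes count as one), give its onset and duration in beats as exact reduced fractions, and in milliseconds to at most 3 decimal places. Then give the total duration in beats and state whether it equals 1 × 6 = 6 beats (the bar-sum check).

1) 0.0ms=0b +2903.226ms=3b
2) 2903.226ms=3b +2903.226ms=3b
Σ=6b of 6 (62bpm 6/8) — PASS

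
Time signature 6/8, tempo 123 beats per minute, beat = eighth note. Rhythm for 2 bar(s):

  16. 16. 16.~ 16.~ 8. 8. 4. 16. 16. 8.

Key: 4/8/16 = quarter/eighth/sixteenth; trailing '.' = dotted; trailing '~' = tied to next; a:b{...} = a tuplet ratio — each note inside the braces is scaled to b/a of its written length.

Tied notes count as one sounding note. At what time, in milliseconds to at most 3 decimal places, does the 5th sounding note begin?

1. 0.0ms @ 0 + 365.854ms (3/4)
2. 365.854ms @ 3/4 + 365.854ms (3/4)
3. 731.707ms @ 3/2 + 1463.415ms (3)
4. 2195.122ms @ 9/2 + 731.707ms (3/2)
5. 2926.829ms @ 6 + 1463.415ms (3)
6. 4390.244ms @ 9 + 365.854ms (3/4)
7. 4756.098ms @ 39/4 + 365.854ms (3/4)
8. 5121.951ms @ 21/2 + 731.707ms (3/2)

note 5 onset = 6b = 2926.829ms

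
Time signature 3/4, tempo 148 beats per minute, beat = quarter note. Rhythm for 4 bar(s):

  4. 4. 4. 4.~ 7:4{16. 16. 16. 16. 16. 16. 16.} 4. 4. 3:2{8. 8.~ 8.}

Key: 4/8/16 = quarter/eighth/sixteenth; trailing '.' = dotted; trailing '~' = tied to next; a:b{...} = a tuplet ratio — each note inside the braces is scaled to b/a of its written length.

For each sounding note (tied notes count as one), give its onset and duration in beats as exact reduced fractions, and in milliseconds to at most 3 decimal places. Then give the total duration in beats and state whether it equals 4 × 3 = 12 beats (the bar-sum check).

1) 0.0ms=0b +608.108ms=3/2b
2) 608.108ms=3/2b +608.108ms=3/2b
3) 1216.216ms=3b +608.108ms=3/2b
4) 1824.324ms=9/2b +694.981ms=12/7b
5) 2519.305ms=87/14b +86.873ms=3/14b
6) 2606.178ms=45/7b +86.873ms=3/14b
7) 2693.05ms=93/14b +86.873ms=3/14b
8) 2779.923ms=48/7b +86.873ms=3/14b
9) 2866.795ms=99/14b +86.873ms=3/14b
10) 2953.668ms=51/7b +86.873ms=3/14b
11) 3040.541ms=15/2b +608.108ms=3/2b
12) 3648.649ms=9b +608.108ms=3/2b
13) 4256.757ms=21/2b +202.703ms=1/2b
14) 4459.459ms=11b +405.405ms=1b
Σ=12b of 12 (148bpm 3/4) — PASS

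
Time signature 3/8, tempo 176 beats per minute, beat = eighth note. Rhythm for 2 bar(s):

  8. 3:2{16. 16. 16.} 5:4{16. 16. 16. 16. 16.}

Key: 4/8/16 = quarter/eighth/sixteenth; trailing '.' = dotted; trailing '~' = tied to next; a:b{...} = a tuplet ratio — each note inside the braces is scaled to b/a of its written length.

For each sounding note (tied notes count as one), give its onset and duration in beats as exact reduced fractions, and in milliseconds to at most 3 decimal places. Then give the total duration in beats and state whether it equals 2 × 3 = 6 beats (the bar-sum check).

1) 0.0ms=0b +511.364ms=3/2b
2) 511.364ms=3/2b +170.455ms=1/2b
3) 681.818ms=2b +170.455ms=1/2b
4) 852.273ms=5/2b +170.455ms=1/2b
5) 1022.727ms=3b +204.545ms=3/5b
6) 1227.273ms=18/5b +204.545ms=3/5b
7) 1431.818ms=21/5b +204.545ms=3/5b
8) 1636.364ms=24/5b +204.545ms=3/5b
9) 1840.909ms=27/5b +204.545ms=3/5b
Σ=6b of 6 (176bpm 3/8) — PASS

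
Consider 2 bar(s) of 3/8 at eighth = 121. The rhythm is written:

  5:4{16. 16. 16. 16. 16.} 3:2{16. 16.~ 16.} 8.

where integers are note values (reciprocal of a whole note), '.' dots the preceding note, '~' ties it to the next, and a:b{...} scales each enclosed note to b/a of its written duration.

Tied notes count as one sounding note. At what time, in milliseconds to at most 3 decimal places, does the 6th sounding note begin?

1. 0.0ms @ 0 + 297.521ms (3/5)
2. 297.521ms @ 3/5 + 297.521ms (3/5)
3. 595.041ms @ 6/5 + 297.521ms (3/5)
4. 892.562ms @ 9/5 + 297.521ms (3/5)
5. 1190.083ms @ 12/5 + 297.521ms (3/5)
6. 1487.603ms @ 3 + 247.934ms (1/2)
7. 1735.537ms @ 7/2 + 495.868ms (1)
8. 2231.405ms @ 9/2 + 743.802ms (3/2)

note 6 onset = 3b = 1487.603ms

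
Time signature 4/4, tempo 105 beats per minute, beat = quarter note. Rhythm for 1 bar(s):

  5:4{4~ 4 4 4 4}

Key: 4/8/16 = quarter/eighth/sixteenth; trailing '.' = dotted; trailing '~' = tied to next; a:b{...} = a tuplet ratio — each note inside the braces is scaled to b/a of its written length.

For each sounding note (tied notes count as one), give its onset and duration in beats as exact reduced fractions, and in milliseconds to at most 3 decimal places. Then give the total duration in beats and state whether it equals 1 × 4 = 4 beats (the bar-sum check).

1) 0.0ms=0b +914.286ms=8/5b
2) 914.286ms=8/5b +457.143ms=4/5b
3) 1371.429ms=12/5b +457.143ms=4/5b
4) 1828.571ms=16/5b +457.143ms=4/5b
Σ=4b of 4 (105bpm 4/4) — PASS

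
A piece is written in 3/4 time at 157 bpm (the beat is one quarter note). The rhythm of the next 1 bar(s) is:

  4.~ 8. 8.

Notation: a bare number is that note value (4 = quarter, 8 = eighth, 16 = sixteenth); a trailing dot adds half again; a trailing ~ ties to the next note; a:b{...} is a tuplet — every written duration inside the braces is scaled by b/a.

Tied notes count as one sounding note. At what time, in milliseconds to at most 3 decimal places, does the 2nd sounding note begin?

1. 0.0ms @ 0 + 859.873ms (9/4)
2. 859.873ms @ 9/4 + 286.624ms (3/4)

note 2 onset = 9/4b = 859.873ms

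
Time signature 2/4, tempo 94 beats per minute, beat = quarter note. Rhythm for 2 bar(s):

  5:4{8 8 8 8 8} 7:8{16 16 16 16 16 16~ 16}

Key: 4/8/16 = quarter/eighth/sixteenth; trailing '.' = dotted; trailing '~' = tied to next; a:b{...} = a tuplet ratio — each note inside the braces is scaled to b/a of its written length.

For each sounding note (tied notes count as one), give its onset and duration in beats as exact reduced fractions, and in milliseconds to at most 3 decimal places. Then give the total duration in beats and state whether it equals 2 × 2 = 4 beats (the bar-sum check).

1) 0.0ms=0b +255.319ms=2/5b
2) 255.319ms=2/5b +255.319ms=2/5b
3) 510.638ms=4/5b +255.319ms=2/5b
4) 765.957ms=6/5b +255.319ms=2/5b
5) 1021.277ms=8/5b +255.319ms=2/5b
6) 1276.596ms=2b +182.371ms=2/7b
7) 1458.967ms=16/7b +182.371ms=2/7b
8) 1641.337ms=18/7b +182.371ms=2/7b
9) 1823.708ms=20/7b +182.371ms=2/7b
10) 2006.079ms=22/7b +182.371ms=2/7b
11) 2188.45ms=24/7b +364.742ms=4/7b
Σ=4b of 4 (94bpm 2/4) — PASS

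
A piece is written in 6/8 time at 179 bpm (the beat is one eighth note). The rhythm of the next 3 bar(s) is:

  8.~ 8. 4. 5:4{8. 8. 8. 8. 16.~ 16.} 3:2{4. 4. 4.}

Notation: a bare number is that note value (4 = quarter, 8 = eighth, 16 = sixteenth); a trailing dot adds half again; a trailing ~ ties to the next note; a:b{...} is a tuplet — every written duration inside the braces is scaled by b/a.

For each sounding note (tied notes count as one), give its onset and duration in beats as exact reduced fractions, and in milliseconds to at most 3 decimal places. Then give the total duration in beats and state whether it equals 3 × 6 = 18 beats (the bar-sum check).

1) 0.0ms=0b +1005.587ms=3b
2) 1005.587ms=3b +1005.587ms=3b
3) 2011.173ms=6b +402.235ms=6/5b
4) 2413.408ms=36/5b +402.235ms=6/5b
5) 2815.642ms=42/5b +402.235ms=6/5b
6) 3217.877ms=48/5b +402.235ms=6/5b
7) 3620.112ms=54/5b +402.235ms=6/5b
8) 4022.346ms=12b +670.391ms=2b
9) 4692.737ms=14b +670.391ms=2b
10) 5363.128ms=16b +670.391ms=2b
Σ=18b of 18 (179bpm 6/8) — PASS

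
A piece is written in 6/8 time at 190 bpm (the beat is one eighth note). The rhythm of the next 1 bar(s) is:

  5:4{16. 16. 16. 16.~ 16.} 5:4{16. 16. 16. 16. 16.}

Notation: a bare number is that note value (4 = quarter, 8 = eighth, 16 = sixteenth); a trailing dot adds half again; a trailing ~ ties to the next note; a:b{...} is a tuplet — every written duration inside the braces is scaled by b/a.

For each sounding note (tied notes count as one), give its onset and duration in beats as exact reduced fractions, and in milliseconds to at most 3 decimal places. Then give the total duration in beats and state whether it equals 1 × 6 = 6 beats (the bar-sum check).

1) 0.0ms=0b +189.474ms=3/5b
2) 189.474ms=3/5b +189.474ms=3/5b
3) 378.947ms=6/5b +189.474ms=3/5b
4) 568.421ms=9/5b +378.947ms=6/5b
5) 947.368ms=3b +189.474ms=3/5b
6) 1136.842ms=18/5b +189.474ms=3/5b
7) 1326.316ms=21/5b +189.474ms=3/5b
8) 1515.789ms=24/5b +189.474ms=3/5b
9) 1705.263ms=27/5b +189.474ms=3/5b
Σ=6b of 6 (190bpm 6/8) — PASS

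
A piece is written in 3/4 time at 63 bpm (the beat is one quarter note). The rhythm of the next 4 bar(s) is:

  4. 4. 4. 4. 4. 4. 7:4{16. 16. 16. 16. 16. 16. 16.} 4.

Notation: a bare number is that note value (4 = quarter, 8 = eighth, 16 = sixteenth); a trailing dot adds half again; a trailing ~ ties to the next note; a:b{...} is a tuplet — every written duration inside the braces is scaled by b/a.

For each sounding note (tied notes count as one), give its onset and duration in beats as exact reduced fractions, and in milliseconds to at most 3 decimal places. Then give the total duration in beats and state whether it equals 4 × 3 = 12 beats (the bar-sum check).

1) 0.0ms=0b +1428.571ms=3/2b
2) 1428.571ms=3/2b +1428.571ms=3/2b
3) 2857.143ms=3b +1428.571ms=3/2b
4) 4285.714ms=9/2b +1428.571ms=3/2b
5) 5714.286ms=6b +1428.571ms=3/2b
6) 7142.857ms=15/2b +1428.571ms=3/2b
7) 8571.429ms=9b +204.082ms=3/14b
8) 8775.51ms=129/14b +204.082ms=3/14b
9) 8979.592ms=66/7b +204.082ms=3/14b
10) 9183.673ms=135/14b +204.082ms=3/14b
11) 9387.755ms=69/7b +204.082ms=3/14b
12) 9591.837ms=141/14b +204.082ms=3/14b
13) 9795.918ms=72/7b +204.082ms=3/14b
14) 10000.0ms=21/2b +1428.571ms=3/2b
Σ=12b of 12 (63bpm 3/4) — PASS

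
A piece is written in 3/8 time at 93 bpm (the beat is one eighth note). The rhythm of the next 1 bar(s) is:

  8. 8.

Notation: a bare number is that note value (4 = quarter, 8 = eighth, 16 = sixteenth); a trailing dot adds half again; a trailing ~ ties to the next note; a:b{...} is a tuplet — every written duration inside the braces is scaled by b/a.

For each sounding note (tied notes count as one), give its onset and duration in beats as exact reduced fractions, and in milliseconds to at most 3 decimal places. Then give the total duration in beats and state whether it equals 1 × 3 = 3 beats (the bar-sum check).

1) 0.0ms=0b +967.742ms=3/2b
2) 967.742ms=3/2b +967.742ms=3/2b
Σ=3b of 3 (93bpm 3/8) — PASS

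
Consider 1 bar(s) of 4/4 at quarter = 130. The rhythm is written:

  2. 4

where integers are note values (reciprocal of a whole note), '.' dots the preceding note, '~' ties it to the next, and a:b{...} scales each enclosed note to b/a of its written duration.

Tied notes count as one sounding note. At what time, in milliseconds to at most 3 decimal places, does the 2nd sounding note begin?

1. 0.0ms @ 0 + 1384.615ms (3)
2. 1384.615ms @ 3 + 461.538ms (1)

note 2 onset = 3b = 1384.615ms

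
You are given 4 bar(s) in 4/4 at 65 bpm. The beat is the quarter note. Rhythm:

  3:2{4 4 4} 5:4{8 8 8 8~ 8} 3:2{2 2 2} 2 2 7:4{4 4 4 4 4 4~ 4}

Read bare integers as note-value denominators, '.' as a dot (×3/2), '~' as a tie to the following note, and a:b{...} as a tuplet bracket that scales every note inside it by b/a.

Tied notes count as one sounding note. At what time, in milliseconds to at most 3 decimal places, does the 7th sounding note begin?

1. 0.0ms @ 0 + 615.385ms (2/3)
2. 615.385ms @ 2/3 + 615.385ms (2/3)
3. 1230.769ms @ 4/3 + 615.385ms (2/3)
4. 1846.154ms @ 2 + 369.231ms (2/5)
5. 2215.385ms @ 12/5 + 369.231ms (2/5)
6. 2584.615ms @ 14/5 + 369.231ms (2/5)
7. 2953.846ms @ 16/5 + 738.462ms (4/5)
8. 3692.308ms @ 4 + 1230.769ms (4/3)
9. 4923.077ms @ 16/3 + 1230.769ms (4/3)
10. 6153.846ms @ 20/3 + 1230.769ms (4/3)
11. 7384.615ms @ 8 + 1846.154ms (2)
12. 9230.769ms @ 10 + 1846.154ms (2)
13. 11076.923ms @ 12 + 527.473ms (4/7)
14. 11604.396ms @ 88/7 + 527.473ms (4/7)
15. 12131.868ms @ 92/7 + 527.473ms (4/7)
16. 12659.341ms @ 96/7 + 527.473ms (4/7)
17. 13186.813ms @ 100/7 + 527.473ms (4/7)
18. 13714.286ms @ 104/7 + 1054.945ms (8/7)

note 7 onset = 16/5b = 2953.846ms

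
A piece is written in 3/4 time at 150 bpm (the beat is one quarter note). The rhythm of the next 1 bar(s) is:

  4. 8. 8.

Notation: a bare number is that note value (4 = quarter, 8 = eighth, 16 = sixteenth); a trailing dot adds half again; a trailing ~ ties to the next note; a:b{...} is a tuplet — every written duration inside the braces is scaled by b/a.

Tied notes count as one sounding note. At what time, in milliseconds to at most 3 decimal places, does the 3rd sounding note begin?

note 3 onset = 9/4b = 900.0ms

1. 0.0ms @ 0 + 600.0ms (3/2)
2. 600.0ms @ 3/2 + 300.0ms (3/4)
3. 900.0ms @ 9/4 + 300.0ms (3/4)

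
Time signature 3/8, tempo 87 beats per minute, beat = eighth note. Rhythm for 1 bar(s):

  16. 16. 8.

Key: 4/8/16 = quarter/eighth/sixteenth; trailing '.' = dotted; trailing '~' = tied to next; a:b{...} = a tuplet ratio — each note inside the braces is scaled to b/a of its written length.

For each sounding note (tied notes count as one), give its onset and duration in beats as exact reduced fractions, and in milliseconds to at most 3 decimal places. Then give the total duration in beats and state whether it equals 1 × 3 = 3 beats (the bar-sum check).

1) 0.0ms=0b +517.241ms=3/4b
2) 517.241ms=3/4b +517.241ms=3/4b
3) 1034.483ms=3/2b +1034.483ms=3/2b
Σ=3b of 3 (87bpm 3/8) — PASS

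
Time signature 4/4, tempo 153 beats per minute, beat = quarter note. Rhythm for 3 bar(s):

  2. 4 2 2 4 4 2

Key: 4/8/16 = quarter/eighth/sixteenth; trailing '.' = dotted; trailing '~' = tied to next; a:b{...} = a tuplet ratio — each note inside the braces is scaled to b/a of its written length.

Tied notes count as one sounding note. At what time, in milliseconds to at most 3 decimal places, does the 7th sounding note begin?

1. 0.0ms @ 0 + 1176.471ms (3)
2. 1176.471ms @ 3 + 392.157ms (1)
3. 1568.627ms @ 4 + 784.314ms (2)
4. 2352.941ms @ 6 + 784.314ms (2)
5. 3137.255ms @ 8 + 392.157ms (1)
6. 3529.412ms @ 9 + 392.157ms (1)
7. 3921.569ms @ 10 + 784.314ms (2)

note 7 onset = 10b = 3921.569ms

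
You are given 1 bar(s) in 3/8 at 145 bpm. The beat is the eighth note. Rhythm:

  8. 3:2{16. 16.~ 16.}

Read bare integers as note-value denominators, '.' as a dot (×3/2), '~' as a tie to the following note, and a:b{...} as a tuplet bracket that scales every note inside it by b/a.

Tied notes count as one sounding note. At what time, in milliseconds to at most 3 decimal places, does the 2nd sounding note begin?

note 2 onset = 3/2b = 620.69ms

1. 0.0ms @ 0 + 620.69ms (3/2)
2. 620.69ms @ 3/2 + 206.897ms (1/2)
3. 827.586ms @ 2 + 413.793ms (1)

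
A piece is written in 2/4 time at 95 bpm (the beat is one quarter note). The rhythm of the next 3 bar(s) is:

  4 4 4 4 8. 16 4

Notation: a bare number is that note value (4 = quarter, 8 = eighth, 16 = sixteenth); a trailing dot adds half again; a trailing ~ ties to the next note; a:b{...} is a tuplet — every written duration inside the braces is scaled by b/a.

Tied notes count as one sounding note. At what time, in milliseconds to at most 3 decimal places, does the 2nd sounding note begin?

note 2 onset = 1b = 631.579ms

1. 0.0ms @ 0 + 631.579ms (1)
2. 631.579ms @ 1 + 631.579ms (1)
3. 1263.158ms @ 2 + 631.579ms (1)
4. 1894.737ms @ 3 + 631.579ms (1)
5. 2526.316ms @ 4 + 473.684ms (3/4)
6. 3000.0ms @ 19/4 + 157.895ms (1/4)
7. 3157.895ms @ 5 + 631.579ms (1)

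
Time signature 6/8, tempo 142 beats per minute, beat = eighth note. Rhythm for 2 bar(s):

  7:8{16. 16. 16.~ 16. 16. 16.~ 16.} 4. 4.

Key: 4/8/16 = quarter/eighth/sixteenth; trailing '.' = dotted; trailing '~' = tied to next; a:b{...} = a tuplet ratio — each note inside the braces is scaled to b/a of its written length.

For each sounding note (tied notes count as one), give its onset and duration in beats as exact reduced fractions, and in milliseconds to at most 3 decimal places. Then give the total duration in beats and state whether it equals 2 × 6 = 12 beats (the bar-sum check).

1) 0.0ms=0b +362.173ms=6/7b
2) 362.173ms=6/7b +362.173ms=6/7b
3) 724.346ms=12/7b +724.346ms=12/7b
4) 1448.692ms=24/7b +362.173ms=6/7b
5) 1810.865ms=30/7b +724.346ms=12/7b
6) 2535.211ms=6b +1267.606ms=3b
7) 3802.817ms=9b +1267.606ms=3b
Σ=12b of 12 (142bpm 6/8) — PASS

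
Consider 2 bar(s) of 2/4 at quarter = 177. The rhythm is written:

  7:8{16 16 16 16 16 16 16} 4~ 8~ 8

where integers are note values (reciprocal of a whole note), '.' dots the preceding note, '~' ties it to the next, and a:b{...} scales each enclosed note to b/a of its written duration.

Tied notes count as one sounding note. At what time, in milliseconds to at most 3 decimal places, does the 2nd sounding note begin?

note 2 onset = 2/7b = 96.852ms

1. 0.0ms @ 0 + 96.852ms (2/7)
2. 96.852ms @ 2/7 + 96.852ms (2/7)
3. 193.705ms @ 4/7 + 96.852ms (2/7)
4. 290.557ms @ 6/7 + 96.852ms (2/7)
5. 387.409ms @ 8/7 + 96.852ms (2/7)
6. 484.262ms @ 10/7 + 96.852ms (2/7)
7. 581.114ms @ 12/7 + 96.852ms (2/7)
8. 677.966ms @ 2 + 677.966ms (2)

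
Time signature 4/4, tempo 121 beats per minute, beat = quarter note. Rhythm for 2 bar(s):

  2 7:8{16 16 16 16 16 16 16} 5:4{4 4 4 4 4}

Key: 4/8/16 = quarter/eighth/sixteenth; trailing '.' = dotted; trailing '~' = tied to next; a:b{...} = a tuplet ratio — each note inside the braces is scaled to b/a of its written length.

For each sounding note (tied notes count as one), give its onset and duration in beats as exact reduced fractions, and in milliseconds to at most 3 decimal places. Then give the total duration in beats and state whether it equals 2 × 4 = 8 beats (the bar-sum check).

1) 0.0ms=0b +991.736ms=2b
2) 991.736ms=2b +141.677ms=2/7b
3) 1133.412ms=16/7b +141.677ms=2/7b
4) 1275.089ms=18/7b +141.677ms=2/7b
5) 1416.765ms=20/7b +141.677ms=2/7b
6) 1558.442ms=22/7b +141.677ms=2/7b
7) 1700.118ms=24/7b +141.677ms=2/7b
8) 1841.795ms=26/7b +141.677ms=2/7b
9) 1983.471ms=4b +396.694ms=4/5b
10) 2380.165ms=24/5b +396.694ms=4/5b
11) 2776.86ms=28/5b +396.694ms=4/5b
12) 3173.554ms=32/5b +396.694ms=4/5b
13) 3570.248ms=36/5b +396.694ms=4/5b
Σ=8b of 8 (121bpm 4/4) — PASS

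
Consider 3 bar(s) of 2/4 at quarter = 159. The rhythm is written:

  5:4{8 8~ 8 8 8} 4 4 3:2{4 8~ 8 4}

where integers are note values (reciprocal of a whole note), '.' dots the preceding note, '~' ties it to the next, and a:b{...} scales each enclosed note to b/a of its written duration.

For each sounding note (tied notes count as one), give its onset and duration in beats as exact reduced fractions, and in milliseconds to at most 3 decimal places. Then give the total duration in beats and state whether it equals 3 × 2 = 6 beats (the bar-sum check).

1) 0.0ms=0b +150.943ms=2/5b
2) 150.943ms=2/5b +301.887ms=4/5b
3) 452.83ms=6/5b +150.943ms=2/5b
4) 603.774ms=8/5b +150.943ms=2/5b
5) 754.717ms=2b +377.358ms=1b
6) 1132.075ms=3b +377.358ms=1b
7) 1509.434ms=4b +251.572ms=2/3b
8) 1761.006ms=14/3b +251.572ms=2/3b
9) 2012.579ms=16/3b +251.572ms=2/3b
Σ=6b of 6 (159bpm 2/4) — PASS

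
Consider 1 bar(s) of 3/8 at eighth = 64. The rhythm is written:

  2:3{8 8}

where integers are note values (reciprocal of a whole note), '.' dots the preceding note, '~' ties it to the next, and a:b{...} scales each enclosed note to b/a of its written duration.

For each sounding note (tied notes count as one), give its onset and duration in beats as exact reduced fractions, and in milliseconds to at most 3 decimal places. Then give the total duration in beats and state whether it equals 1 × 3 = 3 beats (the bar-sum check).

1) 0.0ms=0b +1406.25ms=3/2b
2) 1406.25ms=3/2b +1406.25ms=3/2b
Σ=3b of 3 (64bpm 3/8) — PASS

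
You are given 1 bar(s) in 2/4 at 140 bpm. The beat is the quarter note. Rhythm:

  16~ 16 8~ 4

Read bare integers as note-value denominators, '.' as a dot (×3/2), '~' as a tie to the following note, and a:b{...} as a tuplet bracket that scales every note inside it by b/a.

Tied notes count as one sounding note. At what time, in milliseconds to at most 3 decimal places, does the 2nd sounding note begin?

note 2 onset = 1/2b = 214.286ms

1. 0.0ms @ 0 + 214.286ms (1/2)
2. 214.286ms @ 1/2 + 642.857ms (3/2)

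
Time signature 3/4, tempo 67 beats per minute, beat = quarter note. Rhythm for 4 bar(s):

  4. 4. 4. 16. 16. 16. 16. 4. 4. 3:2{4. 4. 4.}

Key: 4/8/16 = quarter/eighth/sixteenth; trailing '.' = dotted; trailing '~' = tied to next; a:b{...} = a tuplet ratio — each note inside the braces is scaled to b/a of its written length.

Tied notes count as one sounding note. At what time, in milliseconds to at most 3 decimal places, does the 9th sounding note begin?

note 9 onset = 15/2b = 6716.418ms

1. 0.0ms @ 0 + 1343.284ms (3/2)
2. 1343.284ms @ 3/2 + 1343.284ms (3/2)
3. 2686.567ms @ 3 + 1343.284ms (3/2)
4. 4029.851ms @ 9/2 + 335.821ms (3/8)
5. 4365.672ms @ 39/8 + 335.821ms (3/8)
6. 4701.493ms @ 21/4 + 335.821ms (3/8)
7. 5037.313ms @ 45/8 + 335.821ms (3/8)
8. 5373.134ms @ 6 + 1343.284ms (3/2)
9. 6716.418ms @ 15/2 + 1343.284ms (3/2)
10. 8059.701ms @ 9 + 895.522ms (1)
11. 8955.224ms @ 10 + 895.522ms (1)
12. 9850.746ms @ 11 + 895.522ms (1)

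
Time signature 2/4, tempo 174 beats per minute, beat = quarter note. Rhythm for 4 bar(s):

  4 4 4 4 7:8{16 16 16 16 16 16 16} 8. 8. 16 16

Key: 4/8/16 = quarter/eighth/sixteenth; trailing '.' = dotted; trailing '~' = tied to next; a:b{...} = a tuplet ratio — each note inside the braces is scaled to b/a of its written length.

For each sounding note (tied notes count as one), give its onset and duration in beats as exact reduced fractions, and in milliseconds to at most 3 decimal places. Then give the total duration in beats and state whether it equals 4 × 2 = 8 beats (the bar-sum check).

1) 0.0ms=0b +344.828ms=1b
2) 344.828ms=1b +344.828ms=1b
3) 689.655ms=2b +344.828ms=1b
4) 1034.483ms=3b +344.828ms=1b
5) 1379.31ms=4b +98.522ms=2/7b
6) 1477.833ms=30/7b +98.522ms=2/7b
7) 1576.355ms=32/7b +98.522ms=2/7b
8) 1674.877ms=34/7b +98.522ms=2/7b
9) 1773.399ms=36/7b +98.522ms=2/7b
10) 1871.921ms=38/7b +98.522ms=2/7b
11) 1970.443ms=40/7b +98.522ms=2/7b
12) 2068.966ms=6b +258.621ms=3/4b
13) 2327.586ms=27/4b +258.621ms=3/4b
14) 2586.207ms=15/2b +86.207ms=1/4b
15) 2672.414ms=31/4b +86.207ms=1/4b
Σ=8b of 8 (174bpm 2/4) — PASS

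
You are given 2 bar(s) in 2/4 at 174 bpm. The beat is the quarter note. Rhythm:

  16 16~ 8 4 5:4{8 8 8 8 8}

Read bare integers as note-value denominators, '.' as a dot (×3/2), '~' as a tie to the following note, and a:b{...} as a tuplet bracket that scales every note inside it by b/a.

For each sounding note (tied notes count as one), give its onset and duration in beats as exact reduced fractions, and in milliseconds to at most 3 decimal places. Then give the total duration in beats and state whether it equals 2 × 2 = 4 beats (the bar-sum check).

1) 0.0ms=0b +86.207ms=1/4b
2) 86.207ms=1/4b +258.621ms=3/4b
3) 344.828ms=1b +344.828ms=1b
4) 689.655ms=2b +137.931ms=2/5b
5) 827.586ms=12/5b +137.931ms=2/5b
6) 965.517ms=14/5b +137.931ms=2/5b
7) 1103.448ms=16/5b +137.931ms=2/5b
8) 1241.379ms=18/5b +137.931ms=2/5b
Σ=4b of 4 (174bpm 2/4) — PASS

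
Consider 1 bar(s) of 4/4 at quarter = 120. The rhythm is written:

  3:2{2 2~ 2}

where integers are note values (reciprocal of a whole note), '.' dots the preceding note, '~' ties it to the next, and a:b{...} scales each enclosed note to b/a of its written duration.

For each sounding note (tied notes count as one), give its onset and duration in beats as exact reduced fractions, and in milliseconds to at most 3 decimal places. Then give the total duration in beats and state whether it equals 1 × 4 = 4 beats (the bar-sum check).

1) 0.0ms=0b +666.667ms=4/3b
2) 666.667ms=4/3b +1333.333ms=8/3b
Σ=4b of 4 (120bpm 4/4) — PASS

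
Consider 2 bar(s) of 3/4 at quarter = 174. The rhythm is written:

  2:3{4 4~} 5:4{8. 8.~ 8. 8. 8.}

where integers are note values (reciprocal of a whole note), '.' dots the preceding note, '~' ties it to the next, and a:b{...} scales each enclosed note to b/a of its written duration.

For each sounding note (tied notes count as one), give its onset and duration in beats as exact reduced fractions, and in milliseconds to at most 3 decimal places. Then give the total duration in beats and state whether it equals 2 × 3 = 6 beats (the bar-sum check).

1) 0.0ms=0b +517.241ms=3/2b
2) 517.241ms=3/2b +724.138ms=21/10b
3) 1241.379ms=18/5b +413.793ms=6/5b
4) 1655.172ms=24/5b +206.897ms=3/5b
5) 1862.069ms=27/5b +206.897ms=3/5b
Σ=6b of 6 (174bpm 3/4) — PASS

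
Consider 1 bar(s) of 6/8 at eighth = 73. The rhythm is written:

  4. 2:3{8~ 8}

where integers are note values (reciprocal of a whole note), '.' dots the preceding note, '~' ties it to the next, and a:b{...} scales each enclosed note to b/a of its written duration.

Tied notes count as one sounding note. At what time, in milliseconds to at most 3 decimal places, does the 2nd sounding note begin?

1. 0.0ms @ 0 + 2465.753ms (3)
2. 2465.753ms @ 3 + 2465.753ms (3)

note 2 onset = 3b = 2465.753ms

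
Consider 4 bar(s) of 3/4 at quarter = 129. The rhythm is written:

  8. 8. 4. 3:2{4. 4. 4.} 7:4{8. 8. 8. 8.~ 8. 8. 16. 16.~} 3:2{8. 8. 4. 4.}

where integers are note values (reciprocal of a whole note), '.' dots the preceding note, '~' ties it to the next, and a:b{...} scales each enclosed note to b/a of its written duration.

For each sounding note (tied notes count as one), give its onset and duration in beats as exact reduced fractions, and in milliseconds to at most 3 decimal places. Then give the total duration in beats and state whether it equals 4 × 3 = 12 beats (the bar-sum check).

1) 0.0ms=0b +348.837ms=3/4b
2) 348.837ms=3/4b +348.837ms=3/4b
3) 697.674ms=3/2b +697.674ms=3/2b
4) 1395.349ms=3b +465.116ms=1b
5) 1860.465ms=4b +465.116ms=1b
6) 2325.581ms=5b +465.116ms=1b
7) 2790.698ms=6b +199.336ms=3/7b
8) 2990.033ms=45/7b +199.336ms=3/7b
9) 3189.369ms=48/7b +199.336ms=3/7b
10) 3388.704ms=51/7b +398.671ms=6/7b
11) 3787.375ms=57/7b +199.336ms=3/7b
12) 3986.711ms=60/7b +99.668ms=3/14b
13) 4086.379ms=123/14b +332.226ms=5/7b
14) 4418.605ms=19/2b +232.558ms=1/2b
15) 4651.163ms=10b +465.116ms=1b
16) 5116.279ms=11b +465.116ms=1b
Σ=12b of 12 (129bpm 3/4) — PASS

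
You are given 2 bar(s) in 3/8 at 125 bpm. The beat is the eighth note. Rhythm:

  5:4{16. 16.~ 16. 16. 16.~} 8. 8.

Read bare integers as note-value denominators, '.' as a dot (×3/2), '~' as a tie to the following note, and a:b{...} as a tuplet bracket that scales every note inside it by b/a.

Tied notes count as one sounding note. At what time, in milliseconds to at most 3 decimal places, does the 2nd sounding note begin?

note 2 onset = 3/5b = 288.0ms

1. 0.0ms @ 0 + 288.0ms (3/5)
2. 288.0ms @ 3/5 + 576.0ms (6/5)
3. 864.0ms @ 9/5 + 288.0ms (3/5)
4. 1152.0ms @ 12/5 + 1008.0ms (21/10)
5. 2160.0ms @ 9/2 + 720.0ms (3/2)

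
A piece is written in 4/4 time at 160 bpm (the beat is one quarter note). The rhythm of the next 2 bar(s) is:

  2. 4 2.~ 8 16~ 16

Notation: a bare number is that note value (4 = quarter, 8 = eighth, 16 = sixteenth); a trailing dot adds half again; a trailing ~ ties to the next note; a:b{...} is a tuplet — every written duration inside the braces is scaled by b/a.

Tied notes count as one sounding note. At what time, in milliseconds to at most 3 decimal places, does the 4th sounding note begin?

note 4 onset = 15/2b = 2812.5ms

1. 0.0ms @ 0 + 1125.0ms (3)
2. 1125.0ms @ 3 + 375.0ms (1)
3. 1500.0ms @ 4 + 1312.5ms (7/2)
4. 2812.5ms @ 15/2 + 187.5ms (1/2)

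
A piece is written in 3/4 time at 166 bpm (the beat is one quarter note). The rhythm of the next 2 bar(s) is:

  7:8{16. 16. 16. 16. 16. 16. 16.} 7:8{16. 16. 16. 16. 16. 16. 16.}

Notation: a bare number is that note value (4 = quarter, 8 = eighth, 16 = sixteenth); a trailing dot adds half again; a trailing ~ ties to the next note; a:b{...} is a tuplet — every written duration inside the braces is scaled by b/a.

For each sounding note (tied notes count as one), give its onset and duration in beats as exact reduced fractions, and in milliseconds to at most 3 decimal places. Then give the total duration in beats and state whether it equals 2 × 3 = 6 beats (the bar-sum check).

1) 0.0ms=0b +154.905ms=3/7b
2) 154.905ms=3/7b +154.905ms=3/7b
3) 309.811ms=6/7b +154.905ms=3/7b
4) 464.716ms=9/7b +154.905ms=3/7b
5) 619.621ms=12/7b +154.905ms=3/7b
6) 774.527ms=15/7b +154.905ms=3/7b
7) 929.432ms=18/7b +154.905ms=3/7b
8) 1084.337ms=3b +154.905ms=3/7b
9) 1239.243ms=24/7b +154.905ms=3/7b
10) 1394.148ms=27/7b +154.905ms=3/7b
11) 1549.053ms=30/7b +154.905ms=3/7b
12) 1703.959ms=33/7b +154.905ms=3/7b
13) 1858.864ms=36/7b +154.905ms=3/7b
14) 2013.769ms=39/7b +154.905ms=3/7b
Σ=6b of 6 (166bpm 3/4) — PASS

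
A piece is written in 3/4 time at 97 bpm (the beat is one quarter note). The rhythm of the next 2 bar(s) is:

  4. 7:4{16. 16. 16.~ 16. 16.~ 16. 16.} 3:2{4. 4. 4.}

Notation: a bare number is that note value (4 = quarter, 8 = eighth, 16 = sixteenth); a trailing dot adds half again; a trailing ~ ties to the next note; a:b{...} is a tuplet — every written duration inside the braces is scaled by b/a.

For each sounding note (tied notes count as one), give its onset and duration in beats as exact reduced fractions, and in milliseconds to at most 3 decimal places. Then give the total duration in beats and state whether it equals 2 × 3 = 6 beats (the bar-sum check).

1) 0.0ms=0b +927.835ms=3/2b
2) 927.835ms=3/2b +132.548ms=3/14b
3) 1060.383ms=12/7b +132.548ms=3/14b
4) 1192.931ms=27/14b +265.096ms=3/7b
5) 1458.027ms=33/14b +265.096ms=3/7b
6) 1723.122ms=39/14b +132.548ms=3/14b
7) 1855.67ms=3b +618.557ms=1b
8) 2474.227ms=4b +618.557ms=1b
9) 3092.784ms=5b +618.557ms=1b
Σ=6b of 6 (97bpm 3/4) — PASS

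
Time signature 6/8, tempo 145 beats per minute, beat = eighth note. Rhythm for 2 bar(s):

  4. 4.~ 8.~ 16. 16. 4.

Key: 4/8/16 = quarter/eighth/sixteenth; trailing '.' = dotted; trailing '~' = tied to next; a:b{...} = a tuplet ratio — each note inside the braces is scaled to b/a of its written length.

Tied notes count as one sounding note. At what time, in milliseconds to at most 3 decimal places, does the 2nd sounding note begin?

note 2 onset = 3b = 1241.379ms

1. 0.0ms @ 0 + 1241.379ms (3)
2. 1241.379ms @ 3 + 2172.414ms (21/4)
3. 3413.793ms @ 33/4 + 310.345ms (3/4)
4. 3724.138ms @ 9 + 1241.379ms (3)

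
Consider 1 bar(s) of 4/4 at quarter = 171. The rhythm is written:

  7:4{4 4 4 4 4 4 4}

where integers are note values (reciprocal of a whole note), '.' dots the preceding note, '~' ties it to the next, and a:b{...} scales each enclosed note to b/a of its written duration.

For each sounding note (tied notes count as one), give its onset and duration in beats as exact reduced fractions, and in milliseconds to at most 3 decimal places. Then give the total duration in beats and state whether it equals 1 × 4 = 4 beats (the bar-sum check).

1) 0.0ms=0b +200.501ms=4/7b
2) 200.501ms=4/7b +200.501ms=4/7b
3) 401.003ms=8/7b +200.501ms=4/7b
4) 601.504ms=12/7b +200.501ms=4/7b
5) 802.005ms=16/7b +200.501ms=4/7b
6) 1002.506ms=20/7b +200.501ms=4/7b
7) 1203.008ms=24/7b +200.501ms=4/7b
Σ=4b of 4 (171bpm 4/4) — PASS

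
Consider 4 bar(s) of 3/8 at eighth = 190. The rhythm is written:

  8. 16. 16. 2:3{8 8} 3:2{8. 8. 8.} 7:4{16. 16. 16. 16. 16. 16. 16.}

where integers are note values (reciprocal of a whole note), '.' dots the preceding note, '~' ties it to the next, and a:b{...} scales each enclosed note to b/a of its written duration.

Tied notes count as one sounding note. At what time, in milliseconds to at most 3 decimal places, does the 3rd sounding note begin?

note 3 onset = 9/4b = 710.526ms

1. 0.0ms @ 0 + 473.684ms (3/2)
2. 473.684ms @ 3/2 + 236.842ms (3/4)
3. 710.526ms @ 9/4 + 236.842ms (3/4)
4. 947.368ms @ 3 + 473.684ms (3/2)
5. 1421.053ms @ 9/2 + 473.684ms (3/2)
6. 1894.737ms @ 6 + 315.789ms (1)
7. 2210.526ms @ 7 + 315.789ms (1)
8. 2526.316ms @ 8 + 315.789ms (1)
9. 2842.105ms @ 9 + 135.338ms (3/7)
10. 2977.444ms @ 66/7 + 135.338ms (3/7)
11. 3112.782ms @ 69/7 + 135.338ms (3/7)
12. 3248.12ms @ 72/7 + 135.338ms (3/7)
13. 3383.459ms @ 75/7 + 135.338ms (3/7)
14. 3518.797ms @ 78/7 + 135.338ms (3/7)
15. 3654.135ms @ 81/7 + 135.338ms (3/7)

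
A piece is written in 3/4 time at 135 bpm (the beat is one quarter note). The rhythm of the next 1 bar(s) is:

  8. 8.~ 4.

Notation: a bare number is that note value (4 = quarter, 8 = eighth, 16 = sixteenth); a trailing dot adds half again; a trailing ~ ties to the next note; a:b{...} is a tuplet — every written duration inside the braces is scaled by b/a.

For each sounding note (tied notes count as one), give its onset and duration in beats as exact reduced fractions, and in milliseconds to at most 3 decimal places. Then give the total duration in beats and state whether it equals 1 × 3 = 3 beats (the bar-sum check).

1) 0.0ms=0b +333.333ms=3/4b
2) 333.333ms=3/4b +1000.0ms=9/4b
Σ=3b of 3 (135bpm 3/4) — PASS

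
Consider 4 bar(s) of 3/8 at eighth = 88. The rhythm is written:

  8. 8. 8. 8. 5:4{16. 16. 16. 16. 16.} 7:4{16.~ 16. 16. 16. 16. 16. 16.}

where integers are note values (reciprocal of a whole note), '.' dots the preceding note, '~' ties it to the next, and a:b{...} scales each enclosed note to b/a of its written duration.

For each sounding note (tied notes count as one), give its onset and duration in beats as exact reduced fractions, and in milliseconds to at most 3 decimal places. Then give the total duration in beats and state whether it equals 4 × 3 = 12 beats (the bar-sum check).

1) 0.0ms=0b +1022.727ms=3/2b
2) 1022.727ms=3/2b +1022.727ms=3/2b
3) 2045.455ms=3b +1022.727ms=3/2b
4) 3068.182ms=9/2b +1022.727ms=3/2b
5) 4090.909ms=6b +409.091ms=3/5b
6) 4500.0ms=33/5b +409.091ms=3/5b
7) 4909.091ms=36/5b +409.091ms=3/5b
8) 5318.182ms=39/5b +409.091ms=3/5b
9) 5727.273ms=42/5b +409.091ms=3/5b
10) 6136.364ms=9b +584.416ms=6/7b
11) 6720.779ms=69/7b +292.208ms=3/7b
12) 7012.987ms=72/7b +292.208ms=3/7b
13) 7305.195ms=75/7b +292.208ms=3/7b
14) 7597.403ms=78/7b +292.208ms=3/7b
15) 7889.61ms=81/7b +292.208ms=3/7b
Σ=12b of 12 (88bpm 3/8) — PASS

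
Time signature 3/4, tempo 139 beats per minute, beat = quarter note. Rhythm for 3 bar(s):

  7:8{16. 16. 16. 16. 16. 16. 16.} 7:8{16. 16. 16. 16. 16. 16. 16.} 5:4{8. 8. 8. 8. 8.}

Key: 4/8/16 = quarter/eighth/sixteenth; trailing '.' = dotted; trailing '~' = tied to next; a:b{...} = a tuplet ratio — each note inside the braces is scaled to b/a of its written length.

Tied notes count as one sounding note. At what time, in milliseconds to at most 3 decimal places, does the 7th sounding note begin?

1. 0.0ms @ 0 + 184.995ms (3/7)
2. 184.995ms @ 3/7 + 184.995ms (3/7)
3. 369.99ms @ 6/7 + 184.995ms (3/7)
4. 554.985ms @ 9/7 + 184.995ms (3/7)
5. 739.979ms @ 12/7 + 184.995ms (3/7)
6. 924.974ms @ 15/7 + 184.995ms (3/7)
7. 1109.969ms @ 18/7 + 184.995ms (3/7)
8. 1294.964ms @ 3 + 184.995ms (3/7)
9. 1479.959ms @ 24/7 + 184.995ms (3/7)
10. 1664.954ms @ 27/7 + 184.995ms (3/7)
11. 1849.949ms @ 30/7 + 184.995ms (3/7)
12. 2034.943ms @ 33/7 + 184.995ms (3/7)
13. 2219.938ms @ 36/7 + 184.995ms (3/7)
14. 2404.933ms @ 39/7 + 184.995ms (3/7)
15. 2589.928ms @ 6 + 258.993ms (3/5)
16. 2848.921ms @ 33/5 + 258.993ms (3/5)
17. 3107.914ms @ 36/5 + 258.993ms (3/5)
18. 3366.906ms @ 39/5 + 258.993ms (3/5)
19. 3625.899ms @ 42/5 + 258.993ms (3/5)

note 7 onset = 18/7b = 1109.969ms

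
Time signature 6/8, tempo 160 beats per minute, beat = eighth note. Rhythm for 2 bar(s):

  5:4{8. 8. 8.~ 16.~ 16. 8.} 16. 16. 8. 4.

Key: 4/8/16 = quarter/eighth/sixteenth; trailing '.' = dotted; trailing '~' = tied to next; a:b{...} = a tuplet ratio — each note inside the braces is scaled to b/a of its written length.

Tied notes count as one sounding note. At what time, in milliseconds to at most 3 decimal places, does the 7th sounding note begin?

note 7 onset = 15/2b = 2812.5ms

1. 0.0ms @ 0 + 450.0ms (6/5)
2. 450.0ms @ 6/5 + 450.0ms (6/5)
3. 900.0ms @ 12/5 + 900.0ms (12/5)
4. 1800.0ms @ 24/5 + 450.0ms (6/5)
5. 2250.0ms @ 6 + 281.25ms (3/4)
6. 2531.25ms @ 27/4 + 281.25ms (3/4)
7. 2812.5ms @ 15/2 + 562.5ms (3/2)
8. 3375.0ms @ 9 + 1125.0ms (3)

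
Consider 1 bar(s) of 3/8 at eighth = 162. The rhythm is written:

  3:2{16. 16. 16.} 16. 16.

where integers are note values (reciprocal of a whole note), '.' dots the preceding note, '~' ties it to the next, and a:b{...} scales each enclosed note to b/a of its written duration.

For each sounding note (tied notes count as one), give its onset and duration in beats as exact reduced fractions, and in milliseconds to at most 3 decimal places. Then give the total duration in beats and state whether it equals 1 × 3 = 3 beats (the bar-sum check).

1) 0.0ms=0b +185.185ms=1/2b
2) 185.185ms=1/2b +185.185ms=1/2b
3) 370.37ms=1b +185.185ms=1/2b
4) 555.556ms=3/2b +277.778ms=3/4b
5) 833.333ms=9/4b +277.778ms=3/4b
Σ=3b of 3 (162bpm 3/8) — PASS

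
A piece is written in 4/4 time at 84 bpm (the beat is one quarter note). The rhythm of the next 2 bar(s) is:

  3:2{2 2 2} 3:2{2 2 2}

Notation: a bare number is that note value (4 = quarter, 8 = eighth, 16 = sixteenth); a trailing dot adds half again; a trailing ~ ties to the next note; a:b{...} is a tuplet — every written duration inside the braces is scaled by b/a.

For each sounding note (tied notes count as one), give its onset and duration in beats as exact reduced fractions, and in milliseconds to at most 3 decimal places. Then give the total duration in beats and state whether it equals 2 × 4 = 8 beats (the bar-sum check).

1) 0.0ms=0b +952.381ms=4/3b
2) 952.381ms=4/3b +952.381ms=4/3b
3) 1904.762ms=8/3b +952.381ms=4/3b
4) 2857.143ms=4b +952.381ms=4/3b
5) 3809.524ms=16/3b +952.381ms=4/3b
6) 4761.905ms=20/3b +952.381ms=4/3b
Σ=8b of 8 (84bpm 4/4) — PASS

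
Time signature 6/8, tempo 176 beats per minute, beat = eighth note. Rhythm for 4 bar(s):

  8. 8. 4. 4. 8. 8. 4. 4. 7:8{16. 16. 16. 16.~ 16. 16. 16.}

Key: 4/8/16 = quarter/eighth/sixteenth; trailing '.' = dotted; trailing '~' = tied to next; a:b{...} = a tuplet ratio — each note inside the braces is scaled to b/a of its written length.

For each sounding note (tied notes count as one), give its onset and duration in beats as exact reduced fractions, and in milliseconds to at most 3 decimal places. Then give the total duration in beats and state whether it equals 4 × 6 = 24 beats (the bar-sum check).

1) 0.0ms=0b +511.364ms=3/2b
2) 511.364ms=3/2b +511.364ms=3/2b
3) 1022.727ms=3b +1022.727ms=3b
4) 2045.455ms=6b +1022.727ms=3b
5) 3068.182ms=9b +511.364ms=3/2b
6) 3579.545ms=21/2b +511.364ms=3/2b
7) 4090.909ms=12b +1022.727ms=3b
8) 5113.636ms=15b +1022.727ms=3b
9) 6136.364ms=18b +292.208ms=6/7b
10) 6428.571ms=132/7b +292.208ms=6/7b
11) 6720.779ms=138/7b +292.208ms=6/7b
12) 7012.987ms=144/7b +584.416ms=12/7b
13) 7597.403ms=156/7b +292.208ms=6/7b
14) 7889.61ms=162/7b +292.208ms=6/7b
Σ=24b of 24 (176bpm 6/8) — PASS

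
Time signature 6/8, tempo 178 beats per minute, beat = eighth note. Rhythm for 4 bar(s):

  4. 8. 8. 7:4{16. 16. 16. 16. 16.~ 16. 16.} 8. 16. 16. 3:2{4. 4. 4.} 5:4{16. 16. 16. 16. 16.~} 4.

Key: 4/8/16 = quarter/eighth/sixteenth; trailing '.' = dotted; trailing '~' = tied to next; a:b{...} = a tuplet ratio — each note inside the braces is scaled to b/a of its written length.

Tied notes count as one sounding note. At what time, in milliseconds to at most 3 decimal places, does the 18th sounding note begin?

note 18 onset = 96/5b = 6471.91ms

1. 0.0ms @ 0 + 1011.236ms (3)
2. 1011.236ms @ 3 + 505.618ms (3/2)
3. 1516.854ms @ 9/2 + 505.618ms (3/2)
4. 2022.472ms @ 6 + 144.462ms (3/7)
5. 2166.934ms @ 45/7 + 144.462ms (3/7)
6. 2311.396ms @ 48/7 + 144.462ms (3/7)
7. 2455.859ms @ 51/7 + 144.462ms (3/7)
8. 2600.321ms @ 54/7 + 288.925ms (6/7)
9. 2889.246ms @ 60/7 + 144.462ms (3/7)
10. 3033.708ms @ 9 + 505.618ms (3/2)
11. 3539.326ms @ 21/2 + 252.809ms (3/4)
12. 3792.135ms @ 45/4 + 252.809ms (3/4)
13. 4044.944ms @ 12 + 674.157ms (2)
14. 4719.101ms @ 14 + 674.157ms (2)
15. 5393.258ms @ 16 + 674.157ms (2)
16. 6067.416ms @ 18 + 202.247ms (3/5)
17. 6269.663ms @ 93/5 + 202.247ms (3/5)
18. 6471.91ms @ 96/5 + 202.247ms (3/5)
19. 6674.157ms @ 99/5 + 202.247ms (3/5)
20. 6876.404ms @ 102/5 + 1213.483ms (18/5)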